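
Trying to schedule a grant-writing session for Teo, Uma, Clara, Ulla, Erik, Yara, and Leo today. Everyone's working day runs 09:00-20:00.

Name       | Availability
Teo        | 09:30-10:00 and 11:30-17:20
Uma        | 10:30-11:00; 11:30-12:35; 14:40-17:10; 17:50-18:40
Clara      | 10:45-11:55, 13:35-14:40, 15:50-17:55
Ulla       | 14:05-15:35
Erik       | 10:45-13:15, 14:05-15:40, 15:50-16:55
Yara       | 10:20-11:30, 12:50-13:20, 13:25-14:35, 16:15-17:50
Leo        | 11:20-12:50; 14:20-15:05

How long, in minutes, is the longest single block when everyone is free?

Teo ∩ Uma: 11:30-12:35, 14:40-17:10.
Teo ∩ Uma ∩ Clara: 11:30-11:55, 15:50-17:10.
Teo ∩ Uma ∩ Clara ∩ Ulla: ∅.
Teo ∩ Uma ∩ Clara ∩ Ulla ∩ Erik: ∅.
Teo ∩ Uma ∩ Clara ∩ Ulla ∩ Erik ∩ Yara: ∅.
Teo ∩ Uma ∩ Clara ∩ Ulla ∩ Erik ∩ Yara ∩ Leo: ∅.
There is no time when everyone is free.
No common window exists, so the longest block is 0 minutes.

0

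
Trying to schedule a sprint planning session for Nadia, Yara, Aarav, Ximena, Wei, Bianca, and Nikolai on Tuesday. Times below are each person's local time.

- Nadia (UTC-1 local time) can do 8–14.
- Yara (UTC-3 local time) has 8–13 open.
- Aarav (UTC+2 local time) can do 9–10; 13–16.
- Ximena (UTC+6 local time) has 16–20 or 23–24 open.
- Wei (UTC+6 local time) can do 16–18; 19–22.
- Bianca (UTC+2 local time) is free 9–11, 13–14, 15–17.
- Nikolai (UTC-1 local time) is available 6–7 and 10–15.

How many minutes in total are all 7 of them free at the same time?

Nadia in UTC: 09:00-15:00 (add 1h to convert from UTC-1).
Yara in UTC: 11:00-16:00 (add 3h to convert from UTC-3).
Aarav in UTC: 07:00-08:00, 11:00-14:00 (subtract 2h to convert from UTC+2).
Ximena in UTC: 10:00-14:00, 17:00-18:00 (subtract 6h to convert from UTC+6).
Wei in UTC: 10:00-12:00, 13:00-16:00 (subtract 6h to convert from UTC+6).
Bianca in UTC: 07:00-09:00, 11:00-12:00, 13:00-15:00 (subtract 2h to convert from UTC+2).
Nikolai in UTC: 07:00-08:00, 11:00-16:00 (add 1h to convert from UTC-1).
Nadia ∩ Yara: 11:00-15:00.
Nadia ∩ Yara ∩ Aarav: 11:00-14:00.
Nadia ∩ Yara ∩ Aarav ∩ Ximena: 11:00-14:00.
Nadia ∩ Yara ∩ Aarav ∩ Ximena ∩ Wei: 11:00-12:00, 13:00-14:00.
Nadia ∩ Yara ∩ Aarav ∩ Ximena ∩ Wei ∩ Bianca: 11:00-12:00, 13:00-14:00.
Nadia ∩ Yara ∩ Aarav ∩ Ximena ∩ Wei ∩ Bianca ∩ Nikolai: 11:00-12:00, 13:00-14:00.
Summing the common windows: 60 + 60 = 120 minutes.

120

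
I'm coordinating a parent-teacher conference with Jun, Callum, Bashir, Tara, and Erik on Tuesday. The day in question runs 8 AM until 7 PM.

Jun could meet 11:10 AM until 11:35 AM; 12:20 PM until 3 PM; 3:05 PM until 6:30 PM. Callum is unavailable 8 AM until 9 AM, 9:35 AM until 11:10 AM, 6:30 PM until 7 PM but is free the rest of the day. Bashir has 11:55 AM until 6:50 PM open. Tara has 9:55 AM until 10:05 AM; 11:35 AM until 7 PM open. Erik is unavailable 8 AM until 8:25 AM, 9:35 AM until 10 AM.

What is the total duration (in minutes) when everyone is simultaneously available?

365

Jun free: 11:10-11:35, 12:20-15:00, 15:05-18:30.
Callum free: 09:00-09:35, 11:10-18:30 (invert busy blocks within the working day).
Bashir free: 11:55-18:50.
Tara free: 09:55-10:05, 11:35-19:00.
Erik free: 08:25-09:35, 10:00-19:00 (invert busy blocks within the working day).
Jun ∩ Callum: 11:10-11:35, 12:20-15:00, 15:05-18:30.
Jun ∩ Callum ∩ Bashir: 12:20-15:00, 15:05-18:30.
Jun ∩ Callum ∩ Bashir ∩ Tara: 12:20-15:00, 15:05-18:30.
Jun ∩ Callum ∩ Bashir ∩ Tara ∩ Erik: 12:20-15:00, 15:05-18:30.
Summing the common windows: 160 + 205 = 365 minutes.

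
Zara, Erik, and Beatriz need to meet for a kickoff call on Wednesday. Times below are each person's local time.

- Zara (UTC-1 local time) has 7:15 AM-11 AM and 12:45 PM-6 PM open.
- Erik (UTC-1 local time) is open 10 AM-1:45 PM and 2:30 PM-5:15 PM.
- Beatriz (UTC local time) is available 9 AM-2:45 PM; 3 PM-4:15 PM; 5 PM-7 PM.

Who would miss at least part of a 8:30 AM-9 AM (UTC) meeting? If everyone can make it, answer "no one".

Zara in UTC: 08:15-12:00, 13:45-19:00 (add 1h to convert from UTC-1).
Erik in UTC: 11:00-14:45, 15:30-18:15 (add 1h to convert from UTC-1).
Beatriz in UTC: 09:00-14:45, 15:00-16:15, 17:00-19:00.
Zara: free for 08:30-09:00. Erik: not fully free for 08:30-09:00. Beatriz: not fully free for 08:30-09:00.

Beatriz, Erik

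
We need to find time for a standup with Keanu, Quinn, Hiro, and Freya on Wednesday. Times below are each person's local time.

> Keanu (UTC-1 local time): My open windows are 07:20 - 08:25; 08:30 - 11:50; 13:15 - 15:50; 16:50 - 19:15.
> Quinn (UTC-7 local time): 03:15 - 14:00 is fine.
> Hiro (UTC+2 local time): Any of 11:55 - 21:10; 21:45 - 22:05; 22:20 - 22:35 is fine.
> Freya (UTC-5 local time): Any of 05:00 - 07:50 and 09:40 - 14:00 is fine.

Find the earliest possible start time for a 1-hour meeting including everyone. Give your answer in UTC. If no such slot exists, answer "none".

10:15

Keanu in UTC: 08:20-09:25, 09:30-12:50, 14:15-16:50, 17:50-20:15 (add 1h to convert from UTC-1).
Quinn in UTC: 10:15-21:00 (add 7h to convert from UTC-7).
Hiro in UTC: 09:55-19:10, 19:45-20:05, 20:20-20:35 (subtract 2h to convert from UTC+2).
Freya in UTC: 10:00-12:50, 14:40-19:00 (add 5h to convert from UTC-5).
Keanu ∩ Quinn: 10:15-12:50, 14:15-16:50, 17:50-20:15.
Keanu ∩ Quinn ∩ Hiro: 10:15-12:50, 14:15-16:50, 17:50-19:10, 19:45-20:05.
Keanu ∩ Quinn ∩ Hiro ∩ Freya: 10:15-12:50, 14:40-16:50, 17:50-19:00.
Those are the intersection windows.
The first common window of at least 60 minutes is 10:15-12:50, so the earliest start is 10:15.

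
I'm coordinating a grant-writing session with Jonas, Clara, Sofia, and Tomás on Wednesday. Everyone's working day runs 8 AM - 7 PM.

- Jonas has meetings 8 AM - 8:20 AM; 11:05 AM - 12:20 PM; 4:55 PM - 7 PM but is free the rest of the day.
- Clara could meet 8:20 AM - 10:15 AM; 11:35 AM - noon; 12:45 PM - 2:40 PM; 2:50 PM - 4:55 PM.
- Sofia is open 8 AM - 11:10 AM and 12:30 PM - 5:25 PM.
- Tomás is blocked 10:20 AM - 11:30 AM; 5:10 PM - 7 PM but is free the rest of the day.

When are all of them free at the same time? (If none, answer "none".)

Jonas free: 08:20-11:05, 12:20-16:55 (invert busy blocks within the working day).
Clara free: 08:20-10:15, 11:35-12:00, 12:45-14:40, 14:50-16:55.
Sofia free: 08:00-11:10, 12:30-17:25.
Tomás free: 08:00-10:20, 11:30-17:10 (invert busy blocks within the working day).
Jonas ∩ Clara: 08:20-10:15, 12:45-14:40, 14:50-16:55.
Jonas ∩ Clara ∩ Sofia: 08:20-10:15, 12:45-14:40, 14:50-16:55.
Jonas ∩ Clara ∩ Sofia ∩ Tomás: 08:20-10:15, 12:45-14:40, 14:50-16:55.

08:20-10:15, 12:45-14:40, 14:50-16:55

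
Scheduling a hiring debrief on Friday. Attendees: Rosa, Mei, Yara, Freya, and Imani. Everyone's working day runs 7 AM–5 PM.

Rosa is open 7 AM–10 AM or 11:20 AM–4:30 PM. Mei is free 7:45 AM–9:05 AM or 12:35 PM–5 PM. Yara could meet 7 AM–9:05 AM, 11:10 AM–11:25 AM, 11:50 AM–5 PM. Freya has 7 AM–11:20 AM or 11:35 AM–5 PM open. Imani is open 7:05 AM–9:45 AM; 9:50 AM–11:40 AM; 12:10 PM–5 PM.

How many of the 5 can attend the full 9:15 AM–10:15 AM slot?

1

Freya can make the full 09:15-10:15 slot — that's 1.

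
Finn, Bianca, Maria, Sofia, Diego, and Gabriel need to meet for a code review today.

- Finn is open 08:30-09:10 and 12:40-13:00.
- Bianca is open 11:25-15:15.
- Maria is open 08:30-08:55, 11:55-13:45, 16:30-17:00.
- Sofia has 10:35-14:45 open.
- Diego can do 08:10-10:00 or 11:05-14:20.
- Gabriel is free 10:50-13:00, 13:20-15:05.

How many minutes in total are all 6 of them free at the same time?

20

Finn ∩ Bianca: 12:40-13:00.
Finn ∩ Bianca ∩ Maria: 12:40-13:00.
Finn ∩ Bianca ∩ Maria ∩ Sofia: 12:40-13:00.
Finn ∩ Bianca ∩ Maria ∩ Sofia ∩ Diego: 12:40-13:00.
Finn ∩ Bianca ∩ Maria ∩ Sofia ∩ Diego ∩ Gabriel: 12:40-13:00.
That's a single block of 20 minutes.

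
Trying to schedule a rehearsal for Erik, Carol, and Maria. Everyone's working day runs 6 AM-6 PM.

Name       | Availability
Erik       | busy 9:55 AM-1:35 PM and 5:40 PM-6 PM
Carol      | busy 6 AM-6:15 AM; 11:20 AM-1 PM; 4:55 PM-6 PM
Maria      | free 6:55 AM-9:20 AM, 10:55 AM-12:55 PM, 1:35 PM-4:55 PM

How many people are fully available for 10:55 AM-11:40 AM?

Erik free: 06:00-09:55, 13:35-17:40 (invert busy blocks within the working day).
Carol free: 06:15-11:20, 13:00-16:55 (invert busy blocks within the working day).
Maria free: 06:55-09:20, 10:55-12:55, 13:35-16:55.
Maria can make the full 10:55-11:40 slot — that's 1.

1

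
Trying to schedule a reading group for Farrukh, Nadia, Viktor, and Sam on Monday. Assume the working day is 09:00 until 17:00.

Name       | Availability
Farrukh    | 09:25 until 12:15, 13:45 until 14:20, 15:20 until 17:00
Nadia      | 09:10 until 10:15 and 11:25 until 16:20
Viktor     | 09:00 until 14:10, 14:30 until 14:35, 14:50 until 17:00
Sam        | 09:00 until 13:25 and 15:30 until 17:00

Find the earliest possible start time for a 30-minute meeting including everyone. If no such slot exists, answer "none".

Farrukh ∩ Nadia: 09:25-10:15, 11:25-12:15, 13:45-14:20, 15:20-16:20.
Farrukh ∩ Nadia ∩ Viktor: 09:25-10:15, 11:25-12:15, 13:45-14:10, 15:20-16:20.
Farrukh ∩ Nadia ∩ Viktor ∩ Sam: 09:25-10:15, 11:25-12:15, 15:30-16:20.
So the common availability across everyone is 09:25-10:15, 11:25-12:15, 15:30-16:20.
The first common window of at least 30 minutes is 09:25-10:15, so the earliest start is 09:25.

09:25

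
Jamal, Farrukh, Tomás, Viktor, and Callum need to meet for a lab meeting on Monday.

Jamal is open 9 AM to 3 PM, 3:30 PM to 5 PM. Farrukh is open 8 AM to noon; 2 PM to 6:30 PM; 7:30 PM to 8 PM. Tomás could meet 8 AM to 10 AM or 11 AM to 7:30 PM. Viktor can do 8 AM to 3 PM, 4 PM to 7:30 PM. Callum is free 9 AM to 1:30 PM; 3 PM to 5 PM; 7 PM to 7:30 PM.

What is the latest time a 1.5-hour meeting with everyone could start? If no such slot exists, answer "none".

Jamal ∩ Farrukh: 09:00-12:00, 14:00-15:00, 15:30-17:00.
Jamal ∩ Farrukh ∩ Tomás: 09:00-10:00, 11:00-12:00, 14:00-15:00, 15:30-17:00.
Jamal ∩ Farrukh ∩ Tomás ∩ Viktor: 09:00-10:00, 11:00-12:00, 14:00-15:00, 16:00-17:00.
Jamal ∩ Farrukh ∩ Tomás ∩ Viktor ∩ Callum: 09:00-10:00, 11:00-12:00, 16:00-17:00.
No common window is at least 90 minutes long.

none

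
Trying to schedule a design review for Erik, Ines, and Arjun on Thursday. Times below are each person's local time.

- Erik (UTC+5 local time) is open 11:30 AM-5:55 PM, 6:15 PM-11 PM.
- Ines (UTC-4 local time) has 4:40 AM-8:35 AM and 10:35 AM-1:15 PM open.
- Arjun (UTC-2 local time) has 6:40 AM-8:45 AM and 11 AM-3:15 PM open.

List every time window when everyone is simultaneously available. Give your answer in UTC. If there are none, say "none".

08:40-10:45, 14:35-17:15

Erik in UTC: 06:30-12:55, 13:15-18:00 (subtract 5h to convert from UTC+5).
Ines in UTC: 08:40-12:35, 14:35-17:15 (add 4h to convert from UTC-4).
Arjun in UTC: 08:40-10:45, 13:00-17:15 (add 2h to convert from UTC-2).
Erik ∩ Ines: 08:40-12:35, 14:35-17:15.
Erik ∩ Ines ∩ Arjun: 08:40-10:45, 14:35-17:15.
Those are the intersection windows.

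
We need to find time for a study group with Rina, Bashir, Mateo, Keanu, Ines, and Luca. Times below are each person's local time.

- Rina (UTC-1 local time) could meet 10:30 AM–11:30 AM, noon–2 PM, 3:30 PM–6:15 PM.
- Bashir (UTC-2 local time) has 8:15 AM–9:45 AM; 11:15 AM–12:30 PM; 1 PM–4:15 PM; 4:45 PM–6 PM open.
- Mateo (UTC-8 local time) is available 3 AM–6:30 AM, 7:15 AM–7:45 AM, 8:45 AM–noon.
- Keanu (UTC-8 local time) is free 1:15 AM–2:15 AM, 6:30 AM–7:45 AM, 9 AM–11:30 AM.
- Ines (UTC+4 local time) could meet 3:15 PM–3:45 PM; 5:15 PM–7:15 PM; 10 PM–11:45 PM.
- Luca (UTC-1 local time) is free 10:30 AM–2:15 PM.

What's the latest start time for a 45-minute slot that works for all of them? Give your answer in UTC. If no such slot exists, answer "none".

none

Rina in UTC: 11:30-12:30, 13:00-15:00, 16:30-19:15 (add 1h to convert from UTC-1).
Bashir in UTC: 10:15-11:45, 13:15-14:30, 15:00-18:15, 18:45-20:00 (add 2h to convert from UTC-2).
Mateo in UTC: 11:00-14:30, 15:15-15:45, 16:45-20:00 (add 8h to convert from UTC-8).
Keanu in UTC: 09:15-10:15, 14:30-15:45, 17:00-19:30 (add 8h to convert from UTC-8).
Ines in UTC: 11:15-11:45, 13:15-15:15, 18:00-19:45 (subtract 4h to convert from UTC+4).
Luca in UTC: 11:30-15:15 (add 1h to convert from UTC-1).
Rina ∩ Bashir: 11:30-11:45, 13:15-14:30, 16:30-18:15, 18:45-19:15.
Rina ∩ Bashir ∩ Mateo: 11:30-11:45, 13:15-14:30, 16:45-18:15, 18:45-19:15.
Rina ∩ Bashir ∩ Mateo ∩ Keanu: 17:00-18:15, 18:45-19:15.
Rina ∩ Bashir ∩ Mateo ∩ Keanu ∩ Ines: 18:00-18:15, 18:45-19:15.
Rina ∩ Bashir ∩ Mateo ∩ Keanu ∩ Ines ∩ Luca: ∅.
There is no time when everyone is free.
No common window is at least 45 minutes long.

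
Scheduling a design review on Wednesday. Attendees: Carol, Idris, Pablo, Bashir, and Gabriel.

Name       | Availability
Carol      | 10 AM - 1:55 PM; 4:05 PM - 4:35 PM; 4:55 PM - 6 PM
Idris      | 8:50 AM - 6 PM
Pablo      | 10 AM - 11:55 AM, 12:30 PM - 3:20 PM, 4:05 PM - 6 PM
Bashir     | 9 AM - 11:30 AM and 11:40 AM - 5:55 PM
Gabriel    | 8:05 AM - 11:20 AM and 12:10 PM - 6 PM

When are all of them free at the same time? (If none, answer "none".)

10:00-11:20, 12:30-13:55, 16:05-16:35, 16:55-17:55

Carol ∩ Idris: 10:00-13:55, 16:05-16:35, 16:55-18:00.
Carol ∩ Idris ∩ Pablo: 10:00-11:55, 12:30-13:55, 16:05-16:35, 16:55-18:00.
Carol ∩ Idris ∩ Pablo ∩ Bashir: 10:00-11:30, 11:40-11:55, 12:30-13:55, 16:05-16:35, 16:55-17:55.
Carol ∩ Idris ∩ Pablo ∩ Bashir ∩ Gabriel: 10:00-11:20, 12:30-13:55, 16:05-16:35, 16:55-17:55.
Those are the intersection windows.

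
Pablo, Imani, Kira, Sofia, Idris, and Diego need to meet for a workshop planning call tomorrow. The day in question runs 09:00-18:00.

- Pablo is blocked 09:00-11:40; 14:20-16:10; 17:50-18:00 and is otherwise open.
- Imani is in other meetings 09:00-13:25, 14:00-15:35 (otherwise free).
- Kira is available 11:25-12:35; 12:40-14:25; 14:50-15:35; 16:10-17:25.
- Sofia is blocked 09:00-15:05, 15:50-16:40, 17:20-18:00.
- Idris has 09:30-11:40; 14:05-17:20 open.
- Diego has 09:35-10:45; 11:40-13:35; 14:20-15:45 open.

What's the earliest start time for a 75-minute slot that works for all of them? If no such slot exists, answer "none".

Pablo free: 11:40-14:20, 16:10-17:50 (invert busy blocks within the working day).
Imani free: 13:25-14:00, 15:35-18:00 (invert busy blocks within the working day).
Kira free: 11:25-12:35, 12:40-14:25, 14:50-15:35, 16:10-17:25.
Sofia free: 15:05-15:50, 16:40-17:20 (invert busy blocks within the working day).
Idris free: 09:30-11:40, 14:05-17:20.
Diego free: 09:35-10:45, 11:40-13:35, 14:20-15:45.
Pablo ∩ Imani: 13:25-14:00, 16:10-17:50.
Pablo ∩ Imani ∩ Kira: 13:25-14:00, 16:10-17:25.
Pablo ∩ Imani ∩ Kira ∩ Sofia: 16:40-17:20.
Pablo ∩ Imani ∩ Kira ∩ Sofia ∩ Idris: 16:40-17:20.
Pablo ∩ Imani ∩ Kira ∩ Sofia ∩ Idris ∩ Diego: ∅.
There is no time when everyone is free.
No common window is at least 75 minutes long.

none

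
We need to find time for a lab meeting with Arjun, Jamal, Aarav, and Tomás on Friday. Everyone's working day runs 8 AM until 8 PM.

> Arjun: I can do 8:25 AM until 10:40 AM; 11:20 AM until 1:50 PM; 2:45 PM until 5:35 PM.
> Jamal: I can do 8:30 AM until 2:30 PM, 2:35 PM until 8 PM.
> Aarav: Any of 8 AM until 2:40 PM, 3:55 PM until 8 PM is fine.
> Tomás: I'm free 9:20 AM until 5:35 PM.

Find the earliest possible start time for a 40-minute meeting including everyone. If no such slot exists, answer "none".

Arjun ∩ Jamal: 08:30-10:40, 11:20-13:50, 14:45-17:35.
Arjun ∩ Jamal ∩ Aarav: 08:30-10:40, 11:20-13:50, 15:55-17:35.
Arjun ∩ Jamal ∩ Aarav ∩ Tomás: 09:20-10:40, 11:20-13:50, 15:55-17:35.
The first common window of at least 40 minutes is 09:20-10:40, so the earliest start is 09:20.

09:20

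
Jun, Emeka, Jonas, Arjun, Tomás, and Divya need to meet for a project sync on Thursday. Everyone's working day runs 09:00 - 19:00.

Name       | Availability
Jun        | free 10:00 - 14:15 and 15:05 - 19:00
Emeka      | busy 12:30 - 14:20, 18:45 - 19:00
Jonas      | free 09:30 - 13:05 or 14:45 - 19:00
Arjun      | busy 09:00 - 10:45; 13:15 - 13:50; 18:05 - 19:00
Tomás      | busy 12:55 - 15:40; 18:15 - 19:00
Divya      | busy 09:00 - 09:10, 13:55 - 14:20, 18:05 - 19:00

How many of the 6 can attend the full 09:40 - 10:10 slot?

4

Jun free: 10:00-14:15, 15:05-19:00.
Emeka free: 09:00-12:30, 14:20-18:45 (invert busy blocks within the working day).
Jonas free: 09:30-13:05, 14:45-19:00.
Arjun free: 10:45-13:15, 13:50-18:05 (invert busy blocks within the working day).
Tomás free: 09:00-12:55, 15:40-18:15 (invert busy blocks within the working day).
Divya free: 09:10-13:55, 14:20-18:05 (invert busy blocks within the working day).
Emeka, Jonas, Tomás, and Divya can make the full 09:40-10:10 slot — that's 4.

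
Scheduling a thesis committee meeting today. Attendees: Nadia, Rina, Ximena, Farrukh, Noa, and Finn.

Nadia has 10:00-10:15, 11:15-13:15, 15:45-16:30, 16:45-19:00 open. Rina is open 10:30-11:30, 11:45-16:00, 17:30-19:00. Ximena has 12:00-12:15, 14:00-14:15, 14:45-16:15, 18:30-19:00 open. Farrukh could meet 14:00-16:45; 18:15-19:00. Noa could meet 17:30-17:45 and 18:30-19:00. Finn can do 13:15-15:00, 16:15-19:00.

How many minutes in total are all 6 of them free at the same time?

30

Nadia ∩ Rina: 11:15-11:30, 11:45-13:15, 15:45-16:00, 17:30-19:00.
Nadia ∩ Rina ∩ Ximena: 12:00-12:15, 15:45-16:00, 18:30-19:00.
Nadia ∩ Rina ∩ Ximena ∩ Farrukh: 15:45-16:00, 18:30-19:00.
Nadia ∩ Rina ∩ Ximena ∩ Farrukh ∩ Noa: 18:30-19:00.
Nadia ∩ Rina ∩ Ximena ∩ Farrukh ∩ Noa ∩ Finn: 18:30-19:00.
So the common availability across everyone is 18:30-19:00.
That's a single block of 30 minutes.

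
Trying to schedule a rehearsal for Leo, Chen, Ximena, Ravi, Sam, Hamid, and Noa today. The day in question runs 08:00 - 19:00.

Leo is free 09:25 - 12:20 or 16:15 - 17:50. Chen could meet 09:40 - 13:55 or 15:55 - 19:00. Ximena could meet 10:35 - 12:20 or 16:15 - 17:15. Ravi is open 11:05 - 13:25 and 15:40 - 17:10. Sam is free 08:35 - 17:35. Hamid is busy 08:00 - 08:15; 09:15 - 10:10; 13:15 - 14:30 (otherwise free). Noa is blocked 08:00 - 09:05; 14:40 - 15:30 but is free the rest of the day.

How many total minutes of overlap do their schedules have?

Leo free: 09:25-12:20, 16:15-17:50.
Chen free: 09:40-13:55, 15:55-19:00.
Ximena free: 10:35-12:20, 16:15-17:15.
Ravi free: 11:05-13:25, 15:40-17:10.
Sam free: 08:35-17:35.
Hamid free: 08:15-09:15, 10:10-13:15, 14:30-19:00 (invert busy blocks within the working day).
Noa free: 09:05-14:40, 15:30-19:00 (invert busy blocks within the working day).
Leo ∩ Chen: 09:40-12:20, 16:15-17:50.
Leo ∩ Chen ∩ Ximena: 10:35-12:20, 16:15-17:15.
Leo ∩ Chen ∩ Ximena ∩ Ravi: 11:05-12:20, 16:15-17:10.
Leo ∩ Chen ∩ Ximena ∩ Ravi ∩ Sam: 11:05-12:20, 16:15-17:10.
Leo ∩ Chen ∩ Ximena ∩ Ravi ∩ Sam ∩ Hamid: 11:05-12:20, 16:15-17:10.
Leo ∩ Chen ∩ Ximena ∩ Ravi ∩ Sam ∩ Hamid ∩ Noa: 11:05-12:20, 16:15-17:10.
Summing the common windows: 75 + 55 = 130 minutes.

130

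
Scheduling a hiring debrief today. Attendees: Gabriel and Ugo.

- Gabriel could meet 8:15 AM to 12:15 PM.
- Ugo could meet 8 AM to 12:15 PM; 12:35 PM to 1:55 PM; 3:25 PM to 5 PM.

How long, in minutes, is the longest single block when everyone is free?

Gabriel ∩ Ugo: 08:15-12:15.
So the common availability across everyone is 08:15-12:15.
The longest is 08:15-12:15 at 240 minutes.

240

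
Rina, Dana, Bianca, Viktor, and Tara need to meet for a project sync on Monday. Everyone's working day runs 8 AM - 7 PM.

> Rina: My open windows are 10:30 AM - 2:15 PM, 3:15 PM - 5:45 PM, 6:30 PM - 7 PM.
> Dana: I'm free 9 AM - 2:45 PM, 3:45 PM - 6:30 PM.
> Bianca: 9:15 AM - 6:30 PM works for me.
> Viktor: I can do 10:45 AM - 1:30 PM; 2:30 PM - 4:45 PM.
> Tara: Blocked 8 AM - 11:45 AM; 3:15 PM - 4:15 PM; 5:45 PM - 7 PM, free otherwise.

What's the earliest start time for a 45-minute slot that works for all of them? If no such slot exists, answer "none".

11:45

Rina free: 10:30-14:15, 15:15-17:45, 18:30-19:00.
Dana free: 09:00-14:45, 15:45-18:30.
Bianca free: 09:15-18:30.
Viktor free: 10:45-13:30, 14:30-16:45.
Tara free: 11:45-15:15, 16:15-17:45 (invert busy blocks within the working day).
Rina ∩ Dana: 10:30-14:15, 15:45-17:45.
Rina ∩ Dana ∩ Bianca: 10:30-14:15, 15:45-17:45.
Rina ∩ Dana ∩ Bianca ∩ Viktor: 10:45-13:30, 15:45-16:45.
Rina ∩ Dana ∩ Bianca ∩ Viktor ∩ Tara: 11:45-13:30, 16:15-16:45.
So the common availability across everyone is 11:45-13:30, 16:15-16:45.
The first common window of at least 45 minutes is 11:45-13:30, so the earliest start is 11:45.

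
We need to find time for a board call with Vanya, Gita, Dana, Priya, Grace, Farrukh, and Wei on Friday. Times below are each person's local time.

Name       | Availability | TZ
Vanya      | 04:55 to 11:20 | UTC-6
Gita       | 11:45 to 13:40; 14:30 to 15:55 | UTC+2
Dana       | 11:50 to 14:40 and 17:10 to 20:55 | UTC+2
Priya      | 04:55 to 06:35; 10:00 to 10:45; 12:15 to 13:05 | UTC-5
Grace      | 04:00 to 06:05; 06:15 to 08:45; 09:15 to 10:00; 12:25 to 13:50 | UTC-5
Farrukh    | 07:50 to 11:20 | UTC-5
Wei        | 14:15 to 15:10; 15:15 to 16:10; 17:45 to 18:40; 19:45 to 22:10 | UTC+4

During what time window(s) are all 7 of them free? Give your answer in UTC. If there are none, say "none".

Vanya in UTC: 10:55-17:20 (add 6h to convert from UTC-6).
Gita in UTC: 09:45-11:40, 12:30-13:55 (subtract 2h to convert from UTC+2).
Dana in UTC: 09:50-12:40, 15:10-18:55 (subtract 2h to convert from UTC+2).
Priya in UTC: 09:55-11:35, 15:00-15:45, 17:15-18:05 (add 5h to convert from UTC-5).
Grace in UTC: 09:00-11:05, 11:15-13:45, 14:15-15:00, 17:25-18:50 (add 5h to convert from UTC-5).
Farrukh in UTC: 12:50-16:20 (add 5h to convert from UTC-5).
Wei in UTC: 10:15-11:10, 11:15-12:10, 13:45-14:40, 15:45-18:10 (subtract 4h to convert from UTC+4).
Vanya ∩ Gita: 10:55-11:40, 12:30-13:55.
Vanya ∩ Gita ∩ Dana: 10:55-11:40, 12:30-12:40.
Vanya ∩ Gita ∩ Dana ∩ Priya: 10:55-11:35.
Vanya ∩ Gita ∩ Dana ∩ Priya ∩ Grace: 10:55-11:05, 11:15-11:35.
Vanya ∩ Gita ∩ Dana ∩ Priya ∩ Grace ∩ Farrukh: ∅.
Vanya ∩ Gita ∩ Dana ∩ Priya ∩ Grace ∩ Farrukh ∩ Wei: ∅.
There is no time when everyone is free.

none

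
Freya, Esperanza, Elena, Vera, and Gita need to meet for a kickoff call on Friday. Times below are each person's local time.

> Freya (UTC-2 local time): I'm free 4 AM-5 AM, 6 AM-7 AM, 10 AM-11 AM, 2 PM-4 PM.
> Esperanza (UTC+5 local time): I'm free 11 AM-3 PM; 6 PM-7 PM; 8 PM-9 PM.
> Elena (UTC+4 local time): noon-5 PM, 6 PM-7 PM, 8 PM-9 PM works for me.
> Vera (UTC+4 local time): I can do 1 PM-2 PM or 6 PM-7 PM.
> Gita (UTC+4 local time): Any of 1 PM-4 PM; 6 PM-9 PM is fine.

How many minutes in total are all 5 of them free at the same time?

0

Freya in UTC: 06:00-07:00, 08:00-09:00, 12:00-13:00, 16:00-18:00 (add 2h to convert from UTC-2).
Esperanza in UTC: 06:00-10:00, 13:00-14:00, 15:00-16:00 (subtract 5h to convert from UTC+5).
Elena in UTC: 08:00-13:00, 14:00-15:00, 16:00-17:00 (subtract 4h to convert from UTC+4).
Vera in UTC: 09:00-10:00, 14:00-15:00 (subtract 4h to convert from UTC+4).
Gita in UTC: 09:00-12:00, 14:00-17:00 (subtract 4h to convert from UTC+4).
Freya ∩ Esperanza: 06:00-07:00, 08:00-09:00.
Freya ∩ Esperanza ∩ Elena: 08:00-09:00.
Freya ∩ Esperanza ∩ Elena ∩ Vera: ∅.
Freya ∩ Esperanza ∩ Elena ∩ Vera ∩ Gita: ∅.
There is no time when everyone is free.
There is no common window, so the total is 0 minutes.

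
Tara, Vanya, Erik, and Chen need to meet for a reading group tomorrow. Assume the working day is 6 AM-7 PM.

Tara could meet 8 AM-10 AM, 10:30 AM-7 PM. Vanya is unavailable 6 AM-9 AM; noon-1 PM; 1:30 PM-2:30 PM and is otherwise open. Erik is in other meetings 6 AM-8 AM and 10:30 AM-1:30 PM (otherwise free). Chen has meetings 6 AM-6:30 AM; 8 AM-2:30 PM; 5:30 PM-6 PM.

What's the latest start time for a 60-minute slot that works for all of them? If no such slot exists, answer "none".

18:00

Tara free: 08:00-10:00, 10:30-19:00.
Vanya free: 09:00-12:00, 13:00-13:30, 14:30-19:00 (invert busy blocks within the working day).
Erik free: 08:00-10:30, 13:30-19:00 (invert busy blocks within the working day).
Chen free: 06:30-08:00, 14:30-17:30, 18:00-19:00 (invert busy blocks within the working day).
Tara ∩ Vanya: 09:00-10:00, 10:30-12:00, 13:00-13:30, 14:30-19:00.
Tara ∩ Vanya ∩ Erik: 09:00-10:00, 14:30-19:00.
Tara ∩ Vanya ∩ Erik ∩ Chen: 14:30-17:30, 18:00-19:00.
The last common window of at least 60 minutes is 18:00-19:00; a 60-minute meeting can start as late as 18:00 and still end by 19:00.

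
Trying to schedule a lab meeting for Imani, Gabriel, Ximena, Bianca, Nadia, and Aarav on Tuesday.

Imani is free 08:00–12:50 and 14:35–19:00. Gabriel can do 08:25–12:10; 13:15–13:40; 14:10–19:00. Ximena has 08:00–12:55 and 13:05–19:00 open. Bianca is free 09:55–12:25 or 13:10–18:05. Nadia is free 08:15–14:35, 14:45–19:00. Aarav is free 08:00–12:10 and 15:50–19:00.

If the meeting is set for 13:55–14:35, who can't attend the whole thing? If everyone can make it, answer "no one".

Imani: not fully free for 13:55-14:35. Gabriel: not fully free for 13:55-14:35. Ximena: free for 13:55-14:35. Bianca: free for 13:55-14:35. Nadia: free for 13:55-14:35. Aarav: not fully free for 13:55-14:35.

Aarav, Gabriel, Imani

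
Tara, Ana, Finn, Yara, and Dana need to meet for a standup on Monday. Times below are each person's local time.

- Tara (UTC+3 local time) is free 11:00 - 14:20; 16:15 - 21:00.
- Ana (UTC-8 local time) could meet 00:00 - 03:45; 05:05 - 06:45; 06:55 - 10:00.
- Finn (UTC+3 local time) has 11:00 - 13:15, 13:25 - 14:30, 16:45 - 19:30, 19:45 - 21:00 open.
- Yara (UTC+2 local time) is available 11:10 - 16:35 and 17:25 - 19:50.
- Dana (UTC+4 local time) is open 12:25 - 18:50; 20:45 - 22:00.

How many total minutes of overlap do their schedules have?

Tara in UTC: 08:00-11:20, 13:15-18:00 (subtract 3h to convert from UTC+3).
Ana in UTC: 08:00-11:45, 13:05-14:45, 14:55-18:00 (add 8h to convert from UTC-8).
Finn in UTC: 08:00-10:15, 10:25-11:30, 13:45-16:30, 16:45-18:00 (subtract 3h to convert from UTC+3).
Yara in UTC: 09:10-14:35, 15:25-17:50 (subtract 2h to convert from UTC+2).
Dana in UTC: 08:25-14:50, 16:45-18:00 (subtract 4h to convert from UTC+4).
Tara ∩ Ana: 08:00-11:20, 13:15-14:45, 14:55-18:00.
Tara ∩ Ana ∩ Finn: 08:00-10:15, 10:25-11:20, 13:45-14:45, 14:55-16:30, 16:45-18:00.
Tara ∩ Ana ∩ Finn ∩ Yara: 09:10-10:15, 10:25-11:20, 13:45-14:35, 15:25-16:30, 16:45-17:50.
Tara ∩ Ana ∩ Finn ∩ Yara ∩ Dana: 09:10-10:15, 10:25-11:20, 13:45-14:35, 16:45-17:50.
Those are the intersection windows.
Summing the common windows: 65 + 55 + 50 + 65 = 235 minutes.

235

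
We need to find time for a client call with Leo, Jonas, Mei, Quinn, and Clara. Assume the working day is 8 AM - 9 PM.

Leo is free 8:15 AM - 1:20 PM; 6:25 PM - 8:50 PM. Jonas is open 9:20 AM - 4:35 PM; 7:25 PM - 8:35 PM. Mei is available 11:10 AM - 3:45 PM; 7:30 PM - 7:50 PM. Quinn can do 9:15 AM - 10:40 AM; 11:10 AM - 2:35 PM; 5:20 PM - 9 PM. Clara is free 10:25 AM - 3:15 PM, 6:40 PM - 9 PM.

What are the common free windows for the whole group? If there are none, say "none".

Leo ∩ Jonas: 09:20-13:20, 19:25-20:35.
Leo ∩ Jonas ∩ Mei: 11:10-13:20, 19:30-19:50.
Leo ∩ Jonas ∩ Mei ∩ Quinn: 11:10-13:20, 19:30-19:50.
Leo ∩ Jonas ∩ Mei ∩ Quinn ∩ Clara: 11:10-13:20, 19:30-19:50.
Those are the intersection windows.

11:10-13:20, 19:30-19:50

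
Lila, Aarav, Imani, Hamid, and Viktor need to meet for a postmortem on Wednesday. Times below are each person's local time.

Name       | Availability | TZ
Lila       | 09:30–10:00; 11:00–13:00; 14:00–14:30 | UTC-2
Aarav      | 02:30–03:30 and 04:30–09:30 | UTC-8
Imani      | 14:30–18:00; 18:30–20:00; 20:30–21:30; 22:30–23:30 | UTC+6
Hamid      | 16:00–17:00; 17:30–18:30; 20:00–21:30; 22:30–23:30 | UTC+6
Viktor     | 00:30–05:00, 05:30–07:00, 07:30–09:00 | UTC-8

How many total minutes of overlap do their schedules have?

30

Lila in UTC: 11:30-12:00, 13:00-15:00, 16:00-16:30 (add 2h to convert from UTC-2).
Aarav in UTC: 10:30-11:30, 12:30-17:30 (add 8h to convert from UTC-8).
Imani in UTC: 08:30-12:00, 12:30-14:00, 14:30-15:30, 16:30-17:30 (subtract 6h to convert from UTC+6).
Hamid in UTC: 10:00-11:00, 11:30-12:30, 14:00-15:30, 16:30-17:30 (subtract 6h to convert from UTC+6).
Viktor in UTC: 08:30-13:00, 13:30-15:00, 15:30-17:00 (add 8h to convert from UTC-8).
Lila ∩ Aarav: 13:00-15:00, 16:00-16:30.
Lila ∩ Aarav ∩ Imani: 13:00-14:00, 14:30-15:00.
Lila ∩ Aarav ∩ Imani ∩ Hamid: 14:30-15:00.
Lila ∩ Aarav ∩ Imani ∩ Hamid ∩ Viktor: 14:30-15:00.
That's a single block of 30 minutes.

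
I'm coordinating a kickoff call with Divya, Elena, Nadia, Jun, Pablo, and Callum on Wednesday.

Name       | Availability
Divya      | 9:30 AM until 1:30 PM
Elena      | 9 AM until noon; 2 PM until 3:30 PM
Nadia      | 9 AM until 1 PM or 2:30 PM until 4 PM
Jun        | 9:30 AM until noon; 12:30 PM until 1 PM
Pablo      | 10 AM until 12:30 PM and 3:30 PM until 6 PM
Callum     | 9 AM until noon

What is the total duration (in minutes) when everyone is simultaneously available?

120

Divya ∩ Elena: 09:30-12:00.
Divya ∩ Elena ∩ Nadia: 09:30-12:00.
Divya ∩ Elena ∩ Nadia ∩ Jun: 09:30-12:00.
Divya ∩ Elena ∩ Nadia ∩ Jun ∩ Pablo: 10:00-12:00.
Divya ∩ Elena ∩ Nadia ∩ Jun ∩ Pablo ∩ Callum: 10:00-12:00.
Those are the intersection windows.
That's a single block of 120 minutes.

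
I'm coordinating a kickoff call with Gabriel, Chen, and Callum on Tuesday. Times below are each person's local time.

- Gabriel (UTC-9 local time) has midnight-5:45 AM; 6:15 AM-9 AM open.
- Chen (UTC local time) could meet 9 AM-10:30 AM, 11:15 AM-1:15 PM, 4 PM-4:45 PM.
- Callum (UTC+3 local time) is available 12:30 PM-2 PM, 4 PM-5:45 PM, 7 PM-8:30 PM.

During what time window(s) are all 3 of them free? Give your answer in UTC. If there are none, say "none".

Gabriel in UTC: 09:00-14:45, 15:15-18:00 (add 9h to convert from UTC-9).
Chen in UTC: 09:00-10:30, 11:15-13:15, 16:00-16:45.
Callum in UTC: 09:30-11:00, 13:00-14:45, 16:00-17:30 (subtract 3h to convert from UTC+3).
Gabriel ∩ Chen: 09:00-10:30, 11:15-13:15, 16:00-16:45.
Gabriel ∩ Chen ∩ Callum: 09:30-10:30, 13:00-13:15, 16:00-16:45.

09:30-10:30, 13:00-13:15, 16:00-16:45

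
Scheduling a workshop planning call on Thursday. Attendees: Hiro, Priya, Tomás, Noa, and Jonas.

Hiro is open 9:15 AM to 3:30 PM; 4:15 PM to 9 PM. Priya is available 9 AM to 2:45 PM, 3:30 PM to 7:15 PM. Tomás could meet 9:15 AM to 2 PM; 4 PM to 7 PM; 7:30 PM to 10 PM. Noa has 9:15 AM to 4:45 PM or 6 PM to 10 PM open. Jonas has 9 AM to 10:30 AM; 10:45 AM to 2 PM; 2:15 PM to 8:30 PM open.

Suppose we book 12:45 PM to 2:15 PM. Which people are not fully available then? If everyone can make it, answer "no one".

Jonas, Tomás

Hiro: free for 12:45-14:15. Priya: free for 12:45-14:15. Tomás: not fully free for 12:45-14:15. Noa: free for 12:45-14:15. Jonas: not fully free for 12:45-14:15.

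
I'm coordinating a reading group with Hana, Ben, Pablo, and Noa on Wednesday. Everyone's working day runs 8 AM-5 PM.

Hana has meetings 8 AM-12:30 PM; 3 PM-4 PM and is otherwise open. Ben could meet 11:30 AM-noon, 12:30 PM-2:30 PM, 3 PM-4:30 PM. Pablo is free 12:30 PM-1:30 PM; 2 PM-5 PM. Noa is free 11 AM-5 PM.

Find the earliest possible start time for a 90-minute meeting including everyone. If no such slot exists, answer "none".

Hana free: 12:30-15:00, 16:00-17:00 (invert busy blocks within the working day).
Ben free: 11:30-12:00, 12:30-14:30, 15:00-16:30.
Pablo free: 12:30-13:30, 14:00-17:00.
Noa free: 11:00-17:00.
Hana ∩ Ben: 12:30-14:30, 16:00-16:30.
Hana ∩ Ben ∩ Pablo: 12:30-13:30, 14:00-14:30, 16:00-16:30.
Hana ∩ Ben ∩ Pablo ∩ Noa: 12:30-13:30, 14:00-14:30, 16:00-16:30.
So the common availability across everyone is 12:30-13:30, 14:00-14:30, 16:00-16:30.
No common window is at least 90 minutes long.

none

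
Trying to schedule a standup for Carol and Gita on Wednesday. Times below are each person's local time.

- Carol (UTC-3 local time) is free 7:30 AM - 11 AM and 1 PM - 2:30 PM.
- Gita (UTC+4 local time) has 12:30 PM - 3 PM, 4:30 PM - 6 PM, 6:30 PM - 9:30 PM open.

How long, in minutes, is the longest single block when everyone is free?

90

Carol in UTC: 10:30-14:00, 16:00-17:30 (add 3h to convert from UTC-3).
Gita in UTC: 08:30-11:00, 12:30-14:00, 14:30-17:30 (subtract 4h to convert from UTC+4).
Carol ∩ Gita: 10:30-11:00, 12:30-14:00, 16:00-17:30.
The longest is 12:30-14:00 at 90 minutes.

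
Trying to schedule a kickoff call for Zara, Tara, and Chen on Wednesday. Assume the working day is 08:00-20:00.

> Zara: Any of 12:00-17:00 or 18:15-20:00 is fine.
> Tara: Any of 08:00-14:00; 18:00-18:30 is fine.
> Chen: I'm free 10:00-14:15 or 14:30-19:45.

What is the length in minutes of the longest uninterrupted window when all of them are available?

Zara ∩ Tara: 12:00-14:00, 18:15-18:30.
Zara ∩ Tara ∩ Chen: 12:00-14:00, 18:15-18:30.
The longest is 12:00-14:00 at 120 minutes.

120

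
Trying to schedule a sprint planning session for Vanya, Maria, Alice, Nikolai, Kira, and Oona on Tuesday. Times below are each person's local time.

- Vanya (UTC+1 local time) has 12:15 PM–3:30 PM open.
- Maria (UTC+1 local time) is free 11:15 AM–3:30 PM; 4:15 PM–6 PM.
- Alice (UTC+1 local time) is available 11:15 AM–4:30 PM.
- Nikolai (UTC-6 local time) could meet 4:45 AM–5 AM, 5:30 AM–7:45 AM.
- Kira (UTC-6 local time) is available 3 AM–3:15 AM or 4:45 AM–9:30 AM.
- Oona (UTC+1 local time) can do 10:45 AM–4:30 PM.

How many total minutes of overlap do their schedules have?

Vanya in UTC: 11:15-14:30 (subtract 1h to convert from UTC+1).
Maria in UTC: 10:15-14:30, 15:15-17:00 (subtract 1h to convert from UTC+1).
Alice in UTC: 10:15-15:30 (subtract 1h to convert from UTC+1).
Nikolai in UTC: 10:45-11:00, 11:30-13:45 (add 6h to convert from UTC-6).
Kira in UTC: 09:00-09:15, 10:45-15:30 (add 6h to convert from UTC-6).
Oona in UTC: 09:45-15:30 (subtract 1h to convert from UTC+1).
Vanya ∩ Maria: 11:15-14:30.
Vanya ∩ Maria ∩ Alice: 11:15-14:30.
Vanya ∩ Maria ∩ Alice ∩ Nikolai: 11:30-13:45.
Vanya ∩ Maria ∩ Alice ∩ Nikolai ∩ Kira: 11:30-13:45.
Vanya ∩ Maria ∩ Alice ∩ Nikolai ∩ Kira ∩ Oona: 11:30-13:45.
Those are the intersection windows.
That's a single block of 135 minutes.

135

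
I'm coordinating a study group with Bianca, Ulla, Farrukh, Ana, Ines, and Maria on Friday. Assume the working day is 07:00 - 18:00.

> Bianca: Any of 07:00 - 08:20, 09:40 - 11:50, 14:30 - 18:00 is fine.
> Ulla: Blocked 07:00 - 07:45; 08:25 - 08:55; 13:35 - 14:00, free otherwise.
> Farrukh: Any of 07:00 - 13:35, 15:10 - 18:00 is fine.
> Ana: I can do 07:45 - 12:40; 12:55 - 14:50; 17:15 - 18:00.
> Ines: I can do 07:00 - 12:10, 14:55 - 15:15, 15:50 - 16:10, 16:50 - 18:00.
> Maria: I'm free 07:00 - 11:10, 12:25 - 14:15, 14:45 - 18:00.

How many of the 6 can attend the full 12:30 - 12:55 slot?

3

Bianca free: 07:00-08:20, 09:40-11:50, 14:30-18:00.
Ulla free: 07:45-08:25, 08:55-13:35, 14:00-18:00 (invert busy blocks within the working day).
Farrukh free: 07:00-13:35, 15:10-18:00.
Ana free: 07:45-12:40, 12:55-14:50, 17:15-18:00.
Ines free: 07:00-12:10, 14:55-15:15, 15:50-16:10, 16:50-18:00.
Maria free: 07:00-11:10, 12:25-14:15, 14:45-18:00.
Ulla, Farrukh, and Maria can make the full 12:30-12:55 slot — that's 3.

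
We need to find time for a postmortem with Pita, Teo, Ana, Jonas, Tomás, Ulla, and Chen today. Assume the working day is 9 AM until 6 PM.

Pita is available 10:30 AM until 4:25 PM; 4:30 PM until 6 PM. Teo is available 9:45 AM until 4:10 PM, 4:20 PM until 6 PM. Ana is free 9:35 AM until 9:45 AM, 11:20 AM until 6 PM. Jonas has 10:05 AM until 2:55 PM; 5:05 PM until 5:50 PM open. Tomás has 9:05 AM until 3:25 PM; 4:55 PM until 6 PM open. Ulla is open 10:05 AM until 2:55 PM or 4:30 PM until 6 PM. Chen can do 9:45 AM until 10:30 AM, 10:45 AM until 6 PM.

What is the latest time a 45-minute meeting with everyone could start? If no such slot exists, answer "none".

17:05

Pita ∩ Teo: 10:30-16:10, 16:20-16:25, 16:30-18:00.
Pita ∩ Teo ∩ Ana: 11:20-16:10, 16:20-16:25, 16:30-18:00.
Pita ∩ Teo ∩ Ana ∩ Jonas: 11:20-14:55, 17:05-17:50.
Pita ∩ Teo ∩ Ana ∩ Jonas ∩ Tomás: 11:20-14:55, 17:05-17:50.
Pita ∩ Teo ∩ Ana ∩ Jonas ∩ Tomás ∩ Ulla: 11:20-14:55, 17:05-17:50.
Pita ∩ Teo ∩ Ana ∩ Jonas ∩ Tomás ∩ Ulla ∩ Chen: 11:20-14:55, 17:05-17:50.
Those are the intersection windows.
The last common window of at least 45 minutes is 17:05-17:50; a 45-minute meeting can start as late as 17:05 and still end by 17:50.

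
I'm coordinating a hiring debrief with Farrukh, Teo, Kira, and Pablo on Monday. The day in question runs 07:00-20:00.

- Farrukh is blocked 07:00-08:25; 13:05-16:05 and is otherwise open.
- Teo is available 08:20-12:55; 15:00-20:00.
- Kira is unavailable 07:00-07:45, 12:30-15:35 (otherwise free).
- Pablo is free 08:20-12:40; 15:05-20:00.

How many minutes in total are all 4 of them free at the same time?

Farrukh free: 08:25-13:05, 16:05-20:00 (invert busy blocks within the working day).
Teo free: 08:20-12:55, 15:00-20:00.
Kira free: 07:45-12:30, 15:35-20:00 (invert busy blocks within the working day).
Pablo free: 08:20-12:40, 15:05-20:00.
Farrukh ∩ Teo: 08:25-12:55, 16:05-20:00.
Farrukh ∩ Teo ∩ Kira: 08:25-12:30, 16:05-20:00.
Farrukh ∩ Teo ∩ Kira ∩ Pablo: 08:25-12:30, 16:05-20:00.
Summing the common windows: 245 + 235 = 480 minutes.

480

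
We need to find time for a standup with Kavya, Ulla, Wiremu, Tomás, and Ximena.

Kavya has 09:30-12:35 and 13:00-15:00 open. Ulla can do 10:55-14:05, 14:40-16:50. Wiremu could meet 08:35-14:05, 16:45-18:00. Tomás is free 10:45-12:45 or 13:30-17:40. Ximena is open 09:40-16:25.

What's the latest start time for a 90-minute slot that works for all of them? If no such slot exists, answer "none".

11:05

Kavya ∩ Ulla: 10:55-12:35, 13:00-14:05, 14:40-15:00.
Kavya ∩ Ulla ∩ Wiremu: 10:55-12:35, 13:00-14:05.
Kavya ∩ Ulla ∩ Wiremu ∩ Tomás: 10:55-12:35, 13:30-14:05.
Kavya ∩ Ulla ∩ Wiremu ∩ Tomás ∩ Ximena: 10:55-12:35, 13:30-14:05.
Those are the intersection windows.
The last common window of at least 90 minutes is 10:55-12:35; a 90-minute meeting can start as late as 11:05 and still end by 12:35.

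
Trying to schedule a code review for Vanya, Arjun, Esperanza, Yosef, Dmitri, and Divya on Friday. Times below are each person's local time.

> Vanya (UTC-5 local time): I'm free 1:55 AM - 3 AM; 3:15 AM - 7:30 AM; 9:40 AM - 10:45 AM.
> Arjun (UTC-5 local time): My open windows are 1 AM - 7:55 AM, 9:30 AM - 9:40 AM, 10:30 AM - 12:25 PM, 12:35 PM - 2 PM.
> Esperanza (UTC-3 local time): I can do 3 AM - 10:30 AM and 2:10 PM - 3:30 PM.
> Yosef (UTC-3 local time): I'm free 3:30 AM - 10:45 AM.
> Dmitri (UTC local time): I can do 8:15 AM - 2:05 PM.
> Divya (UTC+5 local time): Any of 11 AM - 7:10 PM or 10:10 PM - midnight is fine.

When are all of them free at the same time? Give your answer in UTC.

Vanya in UTC: 06:55-08:00, 08:15-12:30, 14:40-15:45 (add 5h to convert from UTC-5).
Arjun in UTC: 06:00-12:55, 14:30-14:40, 15:30-17:25, 17:35-19:00 (add 5h to convert from UTC-5).
Esperanza in UTC: 06:00-13:30, 17:10-18:30 (add 3h to convert from UTC-3).
Yosef in UTC: 06:30-13:45 (add 3h to convert from UTC-3).
Dmitri in UTC: 08:15-14:05.
Divya in UTC: 06:00-14:10, 17:10-19:00 (subtract 5h to convert from UTC+5).
Vanya ∩ Arjun: 06:55-08:00, 08:15-12:30, 15:30-15:45.
Vanya ∩ Arjun ∩ Esperanza: 06:55-08:00, 08:15-12:30.
Vanya ∩ Arjun ∩ Esperanza ∩ Yosef: 06:55-08:00, 08:15-12:30.
Vanya ∩ Arjun ∩ Esperanza ∩ Yosef ∩ Dmitri: 08:15-12:30.
Vanya ∩ Arjun ∩ Esperanza ∩ Yosef ∩ Dmitri ∩ Divya: 08:15-12:30.
So the common availability across everyone is 08:15-12:30.

08:15-12:30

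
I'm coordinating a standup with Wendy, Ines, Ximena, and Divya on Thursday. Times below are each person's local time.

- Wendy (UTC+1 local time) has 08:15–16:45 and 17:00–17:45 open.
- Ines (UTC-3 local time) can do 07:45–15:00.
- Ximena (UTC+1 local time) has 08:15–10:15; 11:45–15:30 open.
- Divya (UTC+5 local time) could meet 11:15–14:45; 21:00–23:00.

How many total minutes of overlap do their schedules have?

0

Wendy in UTC: 07:15-15:45, 16:00-16:45 (subtract 1h to convert from UTC+1).
Ines in UTC: 10:45-18:00 (add 3h to convert from UTC-3).
Ximena in UTC: 07:15-09:15, 10:45-14:30 (subtract 1h to convert from UTC+1).
Divya in UTC: 06:15-09:45, 16:00-18:00 (subtract 5h to convert from UTC+5).
Wendy ∩ Ines: 10:45-15:45, 16:00-16:45.
Wendy ∩ Ines ∩ Ximena: 10:45-14:30.
Wendy ∩ Ines ∩ Ximena ∩ Divya: ∅.
There is no time when everyone is free.
There is no common window, so the total is 0 minutes.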